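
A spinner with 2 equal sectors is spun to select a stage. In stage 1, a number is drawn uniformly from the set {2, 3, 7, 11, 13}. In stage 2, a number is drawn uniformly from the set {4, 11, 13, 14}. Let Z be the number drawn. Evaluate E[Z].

177/20

E[Z | stage 1] = (2+3+7+11+13)/5 = 36/5.
E[Z | stage 2] = (4+11+13+14)/4 = 21/2.
E[Z] = (1/2)·(36/5) + (1/2)·(21/2) = 177/20.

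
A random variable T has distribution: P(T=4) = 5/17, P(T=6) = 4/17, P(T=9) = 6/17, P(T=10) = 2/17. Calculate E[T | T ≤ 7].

P(T ≤ 7) = 9/17.
Σ over the event: 4·5/17 + 6·4/17 = 44/17.
E[T | T ≤ 7] = (44/17) / (9/17) = 44/9.

44/9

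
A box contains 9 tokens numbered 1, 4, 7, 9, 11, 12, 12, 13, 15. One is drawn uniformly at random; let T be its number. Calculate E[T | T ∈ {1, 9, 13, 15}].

19/2

P(T ∈ {1, 9, 13, 15}) = 4/9.
Σ over the event: 1·1/9 + 9·1/9 + 13·1/9 + 15·1/9 = 38/9.
E[T | T ∈ {1, 9, 13, 15}] = (38/9) / (4/9) = 19/2.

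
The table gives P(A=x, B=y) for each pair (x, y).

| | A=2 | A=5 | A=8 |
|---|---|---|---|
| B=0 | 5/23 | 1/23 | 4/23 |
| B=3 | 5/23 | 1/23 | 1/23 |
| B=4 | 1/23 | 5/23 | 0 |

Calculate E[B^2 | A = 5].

89/7

P(A = 5) = 7/23.
Σ B^2·P over the event = 0·(1/23) + 9·(1/23) + 16·(5/23) = 89/23.
E[B^2 | A = 5] = (89/23) / (7/23) = 89/7.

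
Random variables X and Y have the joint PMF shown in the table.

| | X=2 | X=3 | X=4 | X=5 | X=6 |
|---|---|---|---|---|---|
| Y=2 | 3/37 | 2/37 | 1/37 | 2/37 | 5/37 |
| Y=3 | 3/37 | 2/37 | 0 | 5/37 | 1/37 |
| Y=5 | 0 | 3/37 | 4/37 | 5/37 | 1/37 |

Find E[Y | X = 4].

P(X = 4) = 5/37.
Σ Y·P over the event = 2·(1/37) + 5·(4/37) = 22/37.
E[Y | X = 4] = (22/37) / (5/37) = 22/5.

22/5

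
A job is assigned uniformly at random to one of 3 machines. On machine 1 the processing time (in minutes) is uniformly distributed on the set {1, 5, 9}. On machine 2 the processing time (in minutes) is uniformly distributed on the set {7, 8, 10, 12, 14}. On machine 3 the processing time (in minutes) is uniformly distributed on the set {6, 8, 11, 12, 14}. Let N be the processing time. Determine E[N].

E[N | machine 1] = (1+5+9)/3 = 5.
E[N | machine 2] = (7+8+10+12+14)/5 = 51/5.
E[N | machine 3] = (6+8+11+12+14)/5 = 51/5.
E[N] = (1/3)·(5) + (1/3)·(51/5) + (1/3)·(51/5) = 127/15.

127/15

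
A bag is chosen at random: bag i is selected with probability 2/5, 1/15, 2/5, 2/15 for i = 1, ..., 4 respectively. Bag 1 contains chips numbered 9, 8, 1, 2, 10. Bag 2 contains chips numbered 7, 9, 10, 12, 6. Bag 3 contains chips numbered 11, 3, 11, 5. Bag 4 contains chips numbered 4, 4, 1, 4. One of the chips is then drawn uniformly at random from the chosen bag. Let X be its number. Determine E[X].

E[X | bag 1] = (9+8+1+2+10)/5 = 6.
E[X | bag 2] = (7+9+10+12+6)/5 = 44/5.
E[X | bag 3] = (11+3+11+5)/4 = 15/2.
E[X | bag 4] = (4+4+1+4)/4 = 13/4.
E[X] = (2/5)·(6) + (1/15)·(44/5) + (2/5)·(15/2) + (2/15)·(13/4) = 321/50.

321/50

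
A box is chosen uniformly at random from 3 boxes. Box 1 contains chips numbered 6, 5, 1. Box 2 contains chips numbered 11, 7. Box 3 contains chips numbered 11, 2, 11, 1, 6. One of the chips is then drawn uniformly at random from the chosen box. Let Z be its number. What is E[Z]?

32/5

E[Z | box 1] = (6+5+1)/3 = 4.
E[Z | box 2] = (11+7)/2 = 9.
E[Z | box 3] = (11+2+11+1+6)/5 = 31/5.
By the law of total expectation,
E[Z] = (1/3)·(4) + (1/3)·(9) + (1/3)·(31/5) = 32/5.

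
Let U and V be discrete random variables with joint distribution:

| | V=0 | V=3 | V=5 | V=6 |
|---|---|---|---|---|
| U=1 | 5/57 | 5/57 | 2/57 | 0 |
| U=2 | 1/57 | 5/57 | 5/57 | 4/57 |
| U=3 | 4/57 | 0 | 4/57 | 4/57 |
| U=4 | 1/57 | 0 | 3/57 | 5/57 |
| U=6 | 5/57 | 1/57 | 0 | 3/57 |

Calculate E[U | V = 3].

21/11

P(V = 3) = 11/57.
Σ U·P over the event = 1·(5/57) + 2·(5/57) + 6·(1/57) = 7/19.
E[U | V = 3] = (7/19) / (11/57) = 21/11.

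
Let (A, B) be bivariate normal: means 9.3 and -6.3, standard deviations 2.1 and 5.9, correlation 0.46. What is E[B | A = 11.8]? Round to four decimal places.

-3.0690

The regression of B on A has slope ρ·σ_B/σ_A and passes through (μ_A, μ_B).
E[B | A=11.8] = -6.3 + (0.46)·(5.9/2.1)·(11.8 − (9.3)) = -6.3 + (1.2924)·(2.5) = -3.0690.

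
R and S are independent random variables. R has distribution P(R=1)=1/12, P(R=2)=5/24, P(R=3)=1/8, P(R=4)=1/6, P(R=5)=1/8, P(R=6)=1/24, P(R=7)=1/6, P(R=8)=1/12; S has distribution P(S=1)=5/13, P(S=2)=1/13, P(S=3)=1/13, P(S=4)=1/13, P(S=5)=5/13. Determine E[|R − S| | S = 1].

13/4

P(S = 1) = 5/13.
Summing |R−S|·P(x,y) over outcomes with S = 1 gives 5/4.
E[|R − S| | S = 1] = (5/4) / (5/13) = 13/4.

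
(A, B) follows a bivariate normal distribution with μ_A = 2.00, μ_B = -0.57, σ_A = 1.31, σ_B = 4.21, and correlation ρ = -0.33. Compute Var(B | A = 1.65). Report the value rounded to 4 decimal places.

For a bivariate normal, Var(B | A=x) = σ_B²(1 − ρ²).
Var(B | A=1.65) = (4.21)²·(1 − (-0.33)²) = 17.7241·0.8911 = 15.7939.

15.7939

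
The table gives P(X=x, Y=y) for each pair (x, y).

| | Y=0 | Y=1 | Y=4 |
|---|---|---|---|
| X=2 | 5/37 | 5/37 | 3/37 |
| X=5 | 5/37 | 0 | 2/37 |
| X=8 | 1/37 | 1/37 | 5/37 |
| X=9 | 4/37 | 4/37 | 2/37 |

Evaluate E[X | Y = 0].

P(Y = 0) = 15/37.
Σ X·P over the event = 2·(5/37) + 5·(5/37) + 8·(1/37) + 9·(4/37) = 79/37.
E[X | Y = 0] = (79/37) / (15/37) = 79/15.

79/15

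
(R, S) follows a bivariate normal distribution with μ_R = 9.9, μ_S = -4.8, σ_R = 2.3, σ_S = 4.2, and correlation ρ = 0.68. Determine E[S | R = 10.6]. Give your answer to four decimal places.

-3.9308

For a bivariate normal, E[S | R=x] = μ_S + ρ·(σ_S/σ_R)·(x − μ_R).
E[S | R=10.6] = -4.8 + (0.68)·(4.2/2.3)·(10.6 − (9.9)) = -4.8 + (1.2417)·(0.7) = -3.9308.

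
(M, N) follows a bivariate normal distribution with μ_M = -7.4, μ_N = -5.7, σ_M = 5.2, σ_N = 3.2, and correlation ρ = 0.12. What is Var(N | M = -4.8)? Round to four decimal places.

Var(N | M=x) = (1 − ρ²)·σ_N².
Var(N | M=-4.8) = (3.2)²·(1 − (0.12)²) = 10.24·0.9856 = 10.0925.

10.0925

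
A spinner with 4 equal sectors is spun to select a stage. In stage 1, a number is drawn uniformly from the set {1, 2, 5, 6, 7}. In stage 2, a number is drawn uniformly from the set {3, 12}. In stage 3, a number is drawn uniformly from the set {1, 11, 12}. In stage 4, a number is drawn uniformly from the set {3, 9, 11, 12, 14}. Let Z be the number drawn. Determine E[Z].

59/8

E[Z | stage 1] = (1+2+5+6+7)/5 = 21/5.
E[Z | stage 2] = (3+12)/2 = 15/2.
E[Z | stage 3] = (1+11+12)/3 = 8.
E[Z | stage 4] = (3+9+11+12+14)/5 = 49/5.
E[Z] = (1/4)·(21/5) + (1/4)·(15/2) + (1/4)·(8) + (1/4)·(49/5) = 59/8.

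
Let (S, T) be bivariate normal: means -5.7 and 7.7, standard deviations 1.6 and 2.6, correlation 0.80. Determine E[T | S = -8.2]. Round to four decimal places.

4.4500

E[T | S=x] = μ_T + ρ(σ_T/σ_S)(x − μ_S) for jointly normal variables.
E[T | S=-8.2] = 7.7 + (0.80)·(2.6/1.6)·(-8.2 − (-5.7)) = 7.7 + (1.3)·(-2.5) = 4.4500.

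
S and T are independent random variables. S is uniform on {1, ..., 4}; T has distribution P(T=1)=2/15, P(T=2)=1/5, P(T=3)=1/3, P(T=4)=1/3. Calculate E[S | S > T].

P(S > T) = 17/60.
Summing S·P(x,y) over outcomes with S > T gives 59/60.
E[S | S > T] = (59/60) / (17/60) = 59/17.

59/17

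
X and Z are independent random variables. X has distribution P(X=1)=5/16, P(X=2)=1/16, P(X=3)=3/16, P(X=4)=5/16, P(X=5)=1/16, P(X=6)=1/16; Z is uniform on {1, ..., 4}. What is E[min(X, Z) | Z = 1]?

1

P(Z = 1) = 1/4.
Summing min(X,Z)·P(x,y) over outcomes with Z = 1 gives 1/4.
E[min(X, Z) | Z = 1] = (1/4) / (1/4) = 1.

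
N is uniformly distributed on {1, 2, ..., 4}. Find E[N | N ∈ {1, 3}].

P(N ∈ {1, 3}) = 1/2.
Σ over the event: 1·1/4 + 3·1/4 = 1.
E[N | N ∈ {1, 3}] = (1) / (1/2) = 2.

2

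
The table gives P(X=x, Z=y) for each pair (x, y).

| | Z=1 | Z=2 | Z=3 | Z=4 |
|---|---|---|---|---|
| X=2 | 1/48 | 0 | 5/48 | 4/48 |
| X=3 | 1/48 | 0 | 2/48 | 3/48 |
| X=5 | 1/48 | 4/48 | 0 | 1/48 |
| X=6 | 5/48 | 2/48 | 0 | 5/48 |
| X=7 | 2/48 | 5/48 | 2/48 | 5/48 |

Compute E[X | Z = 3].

10/3

P(Z = 3) = 3/16.
Summing X·P(X=x,Z=y) over the conditioning event gives 5/8.
E[X | Z = 3] = (5/8) / (3/16) = 10/3.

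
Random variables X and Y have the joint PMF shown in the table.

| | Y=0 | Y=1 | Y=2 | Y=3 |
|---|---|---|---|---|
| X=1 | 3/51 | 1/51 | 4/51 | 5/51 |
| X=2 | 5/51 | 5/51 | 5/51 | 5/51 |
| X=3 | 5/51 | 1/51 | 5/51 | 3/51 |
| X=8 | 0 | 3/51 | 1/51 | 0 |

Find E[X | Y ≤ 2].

P(Y ≤ 2) = 38/51.
Summing X·P(X=x,Y=y) over the conditioning event gives 103/51.
E[X | Y ≤ 2] = (103/51) / (38/51) = 103/38.

103/38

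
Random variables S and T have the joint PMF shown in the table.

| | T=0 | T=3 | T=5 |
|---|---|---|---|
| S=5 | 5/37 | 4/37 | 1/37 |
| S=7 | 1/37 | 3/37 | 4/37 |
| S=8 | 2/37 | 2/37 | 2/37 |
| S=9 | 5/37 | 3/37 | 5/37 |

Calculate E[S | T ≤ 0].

P(T ≤ 0) = 13/37.
Σ S·P over the event = 5·(5/37) + 7·(1/37) + 8·(2/37) + 9·(5/37) = 93/37.
E[S | T ≤ 0] = (93/37) / (13/37) = 93/13.

93/13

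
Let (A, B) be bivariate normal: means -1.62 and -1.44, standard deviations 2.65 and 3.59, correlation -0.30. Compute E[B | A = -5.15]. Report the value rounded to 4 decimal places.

-0.0054

The regression of B on A has slope ρ·σ_B/σ_A and passes through (μ_A, μ_B).
E[B | A=-5.15] = -1.44 + (-0.30)·(3.59/2.65)·(-5.15 − (-1.62)) = -1.44 + (-0.406415)·(-3.53) = -0.0054.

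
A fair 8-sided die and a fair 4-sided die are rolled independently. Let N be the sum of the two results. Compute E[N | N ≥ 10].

32/3

P(N ≥ 10) = 3/16.
Σ over the event: 10·3/32 + 11·1/16 + 12·1/32 = 2.
E[N | N ≥ 10] = (2) / (3/16) = 32/3.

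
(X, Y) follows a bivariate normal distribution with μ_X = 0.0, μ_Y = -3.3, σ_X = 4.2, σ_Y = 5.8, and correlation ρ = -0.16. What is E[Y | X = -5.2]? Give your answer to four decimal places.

-2.1510

The regression of Y on X has slope ρ·σ_Y/σ_X and passes through (μ_X, μ_Y).
E[Y | X=-5.2] = -3.3 + (-0.16)·(5.8/4.2)·(-5.2 − (0.0)) = -3.3 + (-0.220952)·(-5.2) = -2.1510.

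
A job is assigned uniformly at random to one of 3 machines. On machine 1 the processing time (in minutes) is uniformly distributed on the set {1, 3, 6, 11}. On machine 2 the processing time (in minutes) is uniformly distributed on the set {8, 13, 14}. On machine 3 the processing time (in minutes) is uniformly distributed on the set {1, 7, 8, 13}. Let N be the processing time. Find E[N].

E[N | machine 1] = (1+3+6+11)/4 = 21/4.
E[N | machine 2] = (8+13+14)/3 = 35/3.
E[N | machine 3] = (1+7+8+13)/4 = 29/4.
By the law of total expectation,
E[N] = (1/3)·(21/4) + (1/3)·(35/3) + (1/3)·(29/4) = 145/18.

145/18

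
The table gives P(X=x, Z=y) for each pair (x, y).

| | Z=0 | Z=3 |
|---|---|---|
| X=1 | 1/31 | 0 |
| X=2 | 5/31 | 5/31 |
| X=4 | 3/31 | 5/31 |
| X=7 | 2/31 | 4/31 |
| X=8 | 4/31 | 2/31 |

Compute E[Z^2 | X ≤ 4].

P(X ≤ 4) = 19/31.
Σ Z^2·P over the event = 0·(1/31) + 0·(5/31) + 9·(5/31) + 0·(3/31) + 9·(5/31) = 90/31.
E[Z^2 | X ≤ 4] = (90/31) / (19/31) = 90/19.

90/19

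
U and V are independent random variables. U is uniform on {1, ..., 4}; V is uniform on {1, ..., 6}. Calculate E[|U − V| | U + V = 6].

Outcomes with U + V = 6: (1,5), (2,4), (3,3), (4,2), each with probability 1/24.
E[|U − V| | U + V = 6] = (4 + 2 + 0 + 2) / 4 = 2.

2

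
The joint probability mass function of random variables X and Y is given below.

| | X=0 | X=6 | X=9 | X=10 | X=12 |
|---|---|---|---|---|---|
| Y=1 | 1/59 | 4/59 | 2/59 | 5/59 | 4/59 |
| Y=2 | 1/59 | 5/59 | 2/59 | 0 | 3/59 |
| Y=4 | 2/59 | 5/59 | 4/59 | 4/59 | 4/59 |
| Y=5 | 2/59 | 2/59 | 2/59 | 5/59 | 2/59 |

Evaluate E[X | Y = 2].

P(Y = 2) = 11/59.
Σ X·P over the event = 0·(1/59) + 6·(5/59) + 9·(2/59) + 12·(3/59) = 84/59.
E[X | Y = 2] = (84/59) / (11/59) = 84/11.

84/11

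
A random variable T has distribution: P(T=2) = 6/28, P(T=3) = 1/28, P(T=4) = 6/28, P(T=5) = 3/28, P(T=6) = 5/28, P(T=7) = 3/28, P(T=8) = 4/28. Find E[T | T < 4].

15/7

P(T < 4) = 1/4.
Σ over the event: 2·3/14 + 3·1/28 = 15/28.
E[T | T < 4] = (15/28) / (1/4) = 15/7.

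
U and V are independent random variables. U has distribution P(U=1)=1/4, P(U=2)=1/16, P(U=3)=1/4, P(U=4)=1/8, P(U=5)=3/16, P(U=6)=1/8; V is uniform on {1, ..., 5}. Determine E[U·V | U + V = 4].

28/9

P(U + V = 4) = 9/80.
Summing UV·P(x,y) over outcomes with U + V = 4 gives 7/20.
E[U·V | U + V = 4] = (7/20) / (9/80) = 28/9.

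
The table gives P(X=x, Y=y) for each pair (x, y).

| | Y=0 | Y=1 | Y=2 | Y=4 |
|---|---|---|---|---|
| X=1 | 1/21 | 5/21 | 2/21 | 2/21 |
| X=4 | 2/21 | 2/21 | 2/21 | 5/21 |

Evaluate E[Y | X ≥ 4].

P(X ≥ 4) = 11/21.
Σ Y·P over the event = 0·(2/21) + 1·(2/21) + 2·(2/21) + 4·(5/21) = 26/21.
E[Y | X ≥ 4] = (26/21) / (11/21) = 26/11.

26/11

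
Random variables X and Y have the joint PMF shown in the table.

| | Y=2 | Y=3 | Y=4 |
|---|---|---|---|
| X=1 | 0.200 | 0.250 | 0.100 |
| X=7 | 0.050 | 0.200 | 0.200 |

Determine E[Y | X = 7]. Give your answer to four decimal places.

3.3333

P(X = 7) = 0.450.
Σ Y·P over the event = 2·(0.050) + 3·(0.200) + 4·(0.200) = 1.500.
E[Y | X = 7] = (1.500) / (0.450) = 3.3333.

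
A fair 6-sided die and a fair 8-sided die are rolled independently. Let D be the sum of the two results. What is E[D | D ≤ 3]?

8/3

P(D ≤ 3) = 1/16.
Σ over the event: 2·1/48 + 3·1/24 = 1/6.
E[D | D ≤ 3] = (1/6) / (1/16) = 8/3.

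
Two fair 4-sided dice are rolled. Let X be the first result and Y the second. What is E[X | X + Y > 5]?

10/3

P(X + Y > 5) = 3/8.
Summing X·P(x,y) over outcomes with X + Y > 5 gives 5/4.
E[X | X + Y > 5] = (5/4) / (3/8) = 10/3.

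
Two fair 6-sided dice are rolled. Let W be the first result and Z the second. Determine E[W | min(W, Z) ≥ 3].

9/2

P(min(W, Z) ≥ 3) = 4/9.
Summing W·P(x,y) over outcomes with min(W, Z) ≥ 3 gives 2.
E[W | min(W, Z) ≥ 3] = (2) / (4/9) = 9/2.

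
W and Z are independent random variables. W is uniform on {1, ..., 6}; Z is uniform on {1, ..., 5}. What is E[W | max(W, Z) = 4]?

22/7

Outcomes with max(W, Z) = 4: (1,4), (2,4), (3,4), (4,1), (4,2), (4,3), (4,4), each with probability 1/30.
E[W | max(W, Z) = 4] = (1 + 2 + 3 + 4 + 4 + 4 + 4) / 7 = 22/7.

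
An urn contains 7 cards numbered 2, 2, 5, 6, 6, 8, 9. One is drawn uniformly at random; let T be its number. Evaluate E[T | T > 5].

29/4

P(T > 5) = 4/7.
Σ over the event: 6·2/7 + 8·1/7 + 9·1/7 = 29/7.
E[T | T > 5] = (29/7) / (4/7) = 29/4.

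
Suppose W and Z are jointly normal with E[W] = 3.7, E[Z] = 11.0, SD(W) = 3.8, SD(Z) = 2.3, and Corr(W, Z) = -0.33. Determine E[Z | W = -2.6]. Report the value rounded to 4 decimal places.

E[Z | W=x] = μ_Z + ρ(σ_Z/σ_W)(x − μ_W) for jointly normal variables.
E[Z | W=-2.6] = 11.0 + (-0.33)·(2.3/3.8)·(-2.6 − (3.7)) = 11.0 + (-0.199737)·(-6.3) = 12.2583.

12.2583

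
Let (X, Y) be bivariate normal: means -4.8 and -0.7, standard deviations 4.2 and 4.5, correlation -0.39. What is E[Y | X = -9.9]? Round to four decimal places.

1.4311

For a bivariate normal, E[Y | X=x] = μ_Y + ρ·(σ_Y/σ_X)·(x − μ_X).
E[Y | X=-9.9] = -0.7 + (-0.39)·(4.5/4.2)·(-9.9 − (-4.8)) = -0.7 + (-0.41786)·(-5.1) = 1.4311.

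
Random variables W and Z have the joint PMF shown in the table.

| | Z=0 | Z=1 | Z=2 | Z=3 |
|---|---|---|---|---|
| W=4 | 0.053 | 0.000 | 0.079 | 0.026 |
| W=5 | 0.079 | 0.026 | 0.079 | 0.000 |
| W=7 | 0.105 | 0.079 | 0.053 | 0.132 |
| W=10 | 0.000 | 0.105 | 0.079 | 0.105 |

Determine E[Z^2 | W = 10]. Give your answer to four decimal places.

P(W = 10) = 0.289.
Σ Z^2·P over the event = 1·(0.105) + 4·(0.079) + 9·(0.105) = 1.366.
E[Z^2 | W = 10] = (1.366) / (0.289) = 4.7266.

4.7266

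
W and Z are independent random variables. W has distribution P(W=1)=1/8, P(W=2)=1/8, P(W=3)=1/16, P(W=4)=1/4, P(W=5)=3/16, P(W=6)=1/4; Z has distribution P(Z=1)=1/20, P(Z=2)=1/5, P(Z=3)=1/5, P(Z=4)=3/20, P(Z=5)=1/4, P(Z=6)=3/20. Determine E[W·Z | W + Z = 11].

P(W + Z = 11) = 29/320.
Summing WZ·P(x,y) over outcomes with W + Z = 11 gives 87/32.
E[W·Z | W + Z = 11] = (87/32) / (29/320) = 30.

30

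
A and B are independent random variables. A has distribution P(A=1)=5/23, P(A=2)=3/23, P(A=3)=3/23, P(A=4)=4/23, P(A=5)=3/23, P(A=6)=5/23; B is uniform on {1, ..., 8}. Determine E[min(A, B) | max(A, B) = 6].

P(max(A, B) = 6) = 6/23.
Summing min(A,B)·P(x,y) over outcomes with max(A, B) = 6 gives 39/46.
E[min(A, B) | max(A, B) = 6] = (39/46) / (6/23) = 13/4.

13/4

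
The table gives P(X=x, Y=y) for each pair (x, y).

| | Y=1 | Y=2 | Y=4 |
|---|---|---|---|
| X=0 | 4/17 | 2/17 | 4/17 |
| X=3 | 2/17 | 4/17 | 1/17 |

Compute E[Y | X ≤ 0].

P(X ≤ 0) = 10/17.
Σ Y·P over the event = 1·(4/17) + 2·(2/17) + 4·(4/17) = 24/17.
E[Y | X ≤ 0] = (24/17) / (10/17) = 12/5.

12/5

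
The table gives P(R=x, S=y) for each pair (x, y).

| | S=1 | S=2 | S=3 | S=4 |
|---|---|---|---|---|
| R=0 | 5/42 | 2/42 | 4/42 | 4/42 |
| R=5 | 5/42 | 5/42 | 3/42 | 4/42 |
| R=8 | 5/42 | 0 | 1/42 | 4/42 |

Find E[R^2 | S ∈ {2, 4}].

481/19

P(S ∈ {2, 4}) = 19/42.
Σ R^2·P over the event = 0·(2/42) + 0·(4/42) + 25·(5/42) + 25·(4/42) + 64·(4/42) = 481/42.
E[R^2 | S ∈ {2, 4}] = (481/42) / (19/42) = 481/19.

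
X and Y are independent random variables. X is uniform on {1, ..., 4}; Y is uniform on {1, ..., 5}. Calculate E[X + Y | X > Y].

5

Outcomes with X > Y: (2,1), (3,1), (3,2), (4,1), (4,2), (4,3), each with probability 1/20.
E[X + Y | X > Y] = (3 + 4 + 5 + 5 + 6 + 7) / 6 = 5.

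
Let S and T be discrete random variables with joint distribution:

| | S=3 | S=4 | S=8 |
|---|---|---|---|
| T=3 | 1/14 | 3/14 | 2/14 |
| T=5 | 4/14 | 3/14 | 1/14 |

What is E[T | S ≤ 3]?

P(S ≤ 3) = 5/14.
Σ T·P over the event = 3·(1/14) + 5·(4/14) = 23/14.
E[T | S ≤ 3] = (23/14) / (5/14) = 23/5.

23/5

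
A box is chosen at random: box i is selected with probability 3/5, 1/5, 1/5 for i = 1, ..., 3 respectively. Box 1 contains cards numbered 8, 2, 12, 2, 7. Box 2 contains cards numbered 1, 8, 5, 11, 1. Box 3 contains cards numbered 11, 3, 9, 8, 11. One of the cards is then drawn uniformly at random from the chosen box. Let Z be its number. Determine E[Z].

161/25

E[Z | box 1] = (8+2+12+2+7)/5 = 31/5.
E[Z | box 2] = (1+8+5+11+1)/5 = 26/5.
E[Z | box 3] = (11+3+9+8+11)/5 = 42/5.
E[Z] = (3/5)·(31/5) + (1/5)·(26/5) + (1/5)·(42/5) = 161/25.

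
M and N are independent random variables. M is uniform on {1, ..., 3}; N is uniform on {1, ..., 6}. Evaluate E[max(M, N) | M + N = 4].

8/3

P(M + N = 4) = 1/6.
Summing max(M,N)·P(x,y) over outcomes with M + N = 4 gives 4/9.
E[max(M, N) | M + N = 4] = (4/9) / (1/6) = 8/3.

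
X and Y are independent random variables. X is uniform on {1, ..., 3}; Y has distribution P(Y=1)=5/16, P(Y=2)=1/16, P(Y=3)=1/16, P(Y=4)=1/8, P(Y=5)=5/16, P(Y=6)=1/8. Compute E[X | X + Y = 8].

P(X + Y = 8) = 7/48.
Summing X·P(x,y) over outcomes with X + Y = 8 gives 19/48.
E[X | X + Y = 8] = (19/48) / (7/48) = 19/7.

19/7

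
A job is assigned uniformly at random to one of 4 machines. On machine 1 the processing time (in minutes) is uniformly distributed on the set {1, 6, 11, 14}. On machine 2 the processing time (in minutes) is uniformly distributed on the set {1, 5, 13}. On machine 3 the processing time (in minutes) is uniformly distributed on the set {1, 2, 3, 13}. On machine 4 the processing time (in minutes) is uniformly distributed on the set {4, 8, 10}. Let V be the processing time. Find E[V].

317/48

E[V | machine 1] = (1+6+11+14)/4 = 8.
E[V | machine 2] = (1+5+13)/3 = 19/3.
E[V | machine 3] = (1+2+3+13)/4 = 19/4.
E[V | machine 4] = (4+8+10)/3 = 22/3.
By the law of total expectation,
E[V] = (1/4)·(8) + (1/4)·(19/3) + (1/4)·(19/4) + (1/4)·(22/3) = 317/48.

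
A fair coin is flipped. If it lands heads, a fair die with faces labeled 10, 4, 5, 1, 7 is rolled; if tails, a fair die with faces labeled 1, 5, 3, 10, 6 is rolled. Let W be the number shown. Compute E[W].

E[W | heads] = (10+4+5+1+7)/5 = 27/5.
E[W | tails] = (1+5+3+10+6)/5 = 5.
E[W] = (1/2)·(27/5) + (1/2)·(5) = 26/5.

26/5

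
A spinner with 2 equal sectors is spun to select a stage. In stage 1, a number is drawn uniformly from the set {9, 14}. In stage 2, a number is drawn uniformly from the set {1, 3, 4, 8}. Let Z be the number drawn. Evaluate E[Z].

E[Z | stage 1] = (9+14)/2 = 23/2.
E[Z | stage 2] = (1+3+4+8)/4 = 4.
E[Z] = (1/2)·(23/2) + (1/2)·(4) = 31/4.

31/4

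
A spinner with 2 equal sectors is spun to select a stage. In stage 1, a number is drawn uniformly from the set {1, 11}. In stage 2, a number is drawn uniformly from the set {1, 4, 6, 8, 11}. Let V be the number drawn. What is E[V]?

6

E[V | stage 1] = (1+11)/2 = 6.
E[V | stage 2] = (1+4+6+8+11)/5 = 6.
E[V] = (1/2)·(6) + (1/2)·(6) = 6.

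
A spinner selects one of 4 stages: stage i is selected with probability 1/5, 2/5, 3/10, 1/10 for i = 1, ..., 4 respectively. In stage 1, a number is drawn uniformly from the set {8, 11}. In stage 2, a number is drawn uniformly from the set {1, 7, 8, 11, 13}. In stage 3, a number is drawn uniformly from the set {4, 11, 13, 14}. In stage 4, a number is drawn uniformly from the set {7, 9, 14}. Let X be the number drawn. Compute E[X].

37/4

E[X | stage 1] = (8+11)/2 = 19/2.
E[X | stage 2] = (1+7+8+11+13)/5 = 8.
E[X | stage 3] = (4+11+13+14)/4 = 21/2.
E[X | stage 4] = (7+9+14)/3 = 10.
E[X] = (1/5)·(19/2) + (2/5)·(8) + (3/10)·(21/2) + (1/10)·(10) = 37/4.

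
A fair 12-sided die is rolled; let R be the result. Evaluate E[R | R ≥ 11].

Given R ≥ 11, R is equally likely to be any of {11, 12}.
E[R | R ≥ 11] = (11 + 12) / 2 = 23/2.

23/2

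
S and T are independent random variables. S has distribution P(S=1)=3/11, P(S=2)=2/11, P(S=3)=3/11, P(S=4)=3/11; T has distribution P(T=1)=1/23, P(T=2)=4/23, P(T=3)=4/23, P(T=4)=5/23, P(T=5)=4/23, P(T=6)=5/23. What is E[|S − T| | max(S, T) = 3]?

50/47

P(max(S, T) = 3) = 47/253.
Summing |S−T|·P(x,y) over outcomes with max(S, T) = 3 gives 50/253.
E[|S − T| | max(S, T) = 3] = (50/253) / (47/253) = 50/47.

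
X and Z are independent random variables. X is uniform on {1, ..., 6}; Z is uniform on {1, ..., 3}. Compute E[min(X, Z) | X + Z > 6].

7/3

Outcomes with X + Z > 6: (4,3), (5,2), (5,3), (6,1), (6,2), (6,3), each with probability 1/18.
E[min(X, Z) | X + Z > 6] = (3 + 2 + 3 + 1 + 2 + 3) / 6 = 7/3.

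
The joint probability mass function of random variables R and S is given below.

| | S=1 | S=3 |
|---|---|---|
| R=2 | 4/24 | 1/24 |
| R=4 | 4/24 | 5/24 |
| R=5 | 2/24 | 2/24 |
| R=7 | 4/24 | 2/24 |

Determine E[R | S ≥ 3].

23/5

P(S ≥ 3) = 5/12.
Σ R·P over the event = 2·(1/24) + 4·(5/24) + 5·(2/24) + 7·(2/24) = 23/12.
E[R | S ≥ 3] = (23/12) / (5/12) = 23/5.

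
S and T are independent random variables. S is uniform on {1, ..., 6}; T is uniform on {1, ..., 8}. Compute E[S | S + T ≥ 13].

17/3

Outcomes with S + T ≥ 13: (5,8), (6,7), (6,8), each with probability 1/48.
E[S | S + T ≥ 13] = (5 + 6 + 6) / 3 = 17/3.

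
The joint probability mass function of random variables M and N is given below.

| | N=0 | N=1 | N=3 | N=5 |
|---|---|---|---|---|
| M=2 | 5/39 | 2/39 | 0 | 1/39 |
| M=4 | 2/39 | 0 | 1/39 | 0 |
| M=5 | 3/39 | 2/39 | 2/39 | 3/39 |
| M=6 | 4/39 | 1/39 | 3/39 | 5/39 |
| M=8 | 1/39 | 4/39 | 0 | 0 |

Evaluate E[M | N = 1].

P(N = 1) = 3/13.
Σ M·P over the event = 2·(2/39) + 5·(2/39) + 6·(1/39) + 8·(4/39) = 4/3.
E[M | N = 1] = (4/3) / (3/13) = 52/9.

52/9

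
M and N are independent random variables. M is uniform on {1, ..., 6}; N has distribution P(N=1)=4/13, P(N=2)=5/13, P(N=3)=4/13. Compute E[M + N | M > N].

163/26

P(M > N) = 2/3.
Summing (M+N)·P(x,y) over outcomes with M > N gives 163/39.
E[M + N | M > N] = (163/39) / (2/3) = 163/26.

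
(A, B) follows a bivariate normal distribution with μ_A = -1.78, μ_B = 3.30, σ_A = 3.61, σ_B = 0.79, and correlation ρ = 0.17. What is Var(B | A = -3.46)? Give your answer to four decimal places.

The conditional variance in a bivariate normal is σ_B²(1 − ρ²), independent of x.
Var(B | A=-3.46) = (0.79)²·(1 − (0.17)²) = 0.6241·0.9711 = 0.6061.

0.6061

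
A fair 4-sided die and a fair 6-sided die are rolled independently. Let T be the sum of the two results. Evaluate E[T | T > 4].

P(T > 4) = 3/4.
Σ over the event: 5·1/6 + 6·1/6 + 7·1/6 + 8·1/8 + 9·1/12 + 10·1/24 = 31/6.
E[T | T > 4] = (31/6) / (3/4) = 62/9.

62/9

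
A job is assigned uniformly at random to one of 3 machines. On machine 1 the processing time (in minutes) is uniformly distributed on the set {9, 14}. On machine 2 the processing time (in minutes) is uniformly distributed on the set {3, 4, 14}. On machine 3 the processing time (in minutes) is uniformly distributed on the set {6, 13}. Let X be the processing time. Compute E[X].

E[X | machine 1] = (9+14)/2 = 23/2.
E[X | machine 2] = (3+4+14)/3 = 7.
E[X | machine 3] = (6+13)/2 = 19/2.
By the law of total expectation,
E[X] = (1/3)·(23/2) + (1/3)·(7) + (1/3)·(19/2) = 28/3.

28/3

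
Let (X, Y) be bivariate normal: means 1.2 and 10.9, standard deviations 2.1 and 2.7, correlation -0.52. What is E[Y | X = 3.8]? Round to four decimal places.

E[Y | X=x] = μ_Y + ρ(σ_Y/σ_X)(x − μ_X) for jointly normal variables.
E[Y | X=3.8] = 10.9 + (-0.52)·(2.7/2.1)·(3.8 − (1.2)) = 10.9 + (-0.66857)·(2.6) = 9.1617.

9.1617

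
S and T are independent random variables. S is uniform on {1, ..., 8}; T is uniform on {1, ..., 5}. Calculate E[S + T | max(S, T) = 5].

70/9

P(max(S, T) = 5) = 9/40.
Summing (S+T)·P(x,y) over outcomes with max(S, T) = 5 gives 7/4.
E[S + T | max(S, T) = 5] = (7/4) / (9/40) = 70/9.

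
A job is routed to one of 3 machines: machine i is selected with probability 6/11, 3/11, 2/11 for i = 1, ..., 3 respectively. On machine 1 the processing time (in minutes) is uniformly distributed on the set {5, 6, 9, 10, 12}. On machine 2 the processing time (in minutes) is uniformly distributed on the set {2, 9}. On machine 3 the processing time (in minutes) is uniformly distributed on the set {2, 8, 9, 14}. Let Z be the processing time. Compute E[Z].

417/55

E[Z | machine 1] = (5+6+9+10+12)/5 = 42/5.
E[Z | machine 2] = (2+9)/2 = 11/2.
E[Z | machine 3] = (2+8+9+14)/4 = 33/4.
E[Z] = (6/11)·(42/5) + (3/11)·(11/2) + (2/11)·(33/4) = 417/55.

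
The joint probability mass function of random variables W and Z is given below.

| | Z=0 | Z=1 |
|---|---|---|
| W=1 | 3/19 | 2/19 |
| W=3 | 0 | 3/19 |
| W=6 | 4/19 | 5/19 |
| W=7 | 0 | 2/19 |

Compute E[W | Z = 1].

P(Z = 1) = 12/19.
Σ W·P over the event = 1·(2/19) + 3·(3/19) + 6·(5/19) + 7·(2/19) = 55/19.
E[W | Z = 1] = (55/19) / (12/19) = 55/12.

55/12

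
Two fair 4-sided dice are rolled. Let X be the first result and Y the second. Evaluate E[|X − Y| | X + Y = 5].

2

Outcomes with X + Y = 5: (1,4), (2,3), (3,2), (4,1), each with probability 1/16.
E[|X − Y| | X + Y = 5] = (3 + 1 + 1 + 3) / 4 = 2.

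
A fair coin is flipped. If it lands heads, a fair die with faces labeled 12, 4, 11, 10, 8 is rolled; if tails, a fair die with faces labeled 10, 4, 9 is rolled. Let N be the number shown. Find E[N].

E[N | heads] = (12+4+11+10+8)/5 = 9.
E[N | tails] = (10+4+9)/3 = 23/3.
By the law of total expectation,
E[N] = (1/2)·(9) + (1/2)·(23/3) = 25/3.

25/3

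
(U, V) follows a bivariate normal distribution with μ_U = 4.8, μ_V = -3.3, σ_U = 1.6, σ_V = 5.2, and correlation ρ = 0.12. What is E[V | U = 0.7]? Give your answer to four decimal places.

-4.8990

For a bivariate normal, E[V | U=x] = μ_V + ρ·(σ_V/σ_U)·(x − μ_U).
E[V | U=0.7] = -3.3 + (0.12)·(5.2/1.6)·(0.7 − (4.8)) = -3.3 + (0.39)·(-4.1) = -4.8990.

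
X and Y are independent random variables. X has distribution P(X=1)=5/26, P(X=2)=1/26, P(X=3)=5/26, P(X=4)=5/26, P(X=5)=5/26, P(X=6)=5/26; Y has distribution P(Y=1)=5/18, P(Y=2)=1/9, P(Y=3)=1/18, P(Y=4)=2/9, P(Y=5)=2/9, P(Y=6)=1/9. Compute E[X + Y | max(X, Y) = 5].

P(max(X, Y) = 5) = 4/13.
Summing (X+Y)·P(x,y) over outcomes with max(X, Y) = 5 gives 94/39.
E[X + Y | max(X, Y) = 5] = (94/39) / (4/13) = 47/6.

47/6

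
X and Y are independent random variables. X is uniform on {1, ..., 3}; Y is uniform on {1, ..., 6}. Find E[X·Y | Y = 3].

6

P(Y = 3) = 1/6.
Summing XY·P(x,y) over outcomes with Y = 3 gives 1.
E[X·Y | Y = 3] = (1) / (1/6) = 6.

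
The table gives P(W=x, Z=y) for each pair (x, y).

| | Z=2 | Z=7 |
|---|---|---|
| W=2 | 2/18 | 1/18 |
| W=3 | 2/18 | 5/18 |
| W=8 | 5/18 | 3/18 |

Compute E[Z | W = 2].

11/3

P(W = 2) = 1/6.
Σ Z·P over the event = 2·(2/18) + 7·(1/18) = 11/18.
E[Z | W = 2] = (11/18) / (1/6) = 11/3.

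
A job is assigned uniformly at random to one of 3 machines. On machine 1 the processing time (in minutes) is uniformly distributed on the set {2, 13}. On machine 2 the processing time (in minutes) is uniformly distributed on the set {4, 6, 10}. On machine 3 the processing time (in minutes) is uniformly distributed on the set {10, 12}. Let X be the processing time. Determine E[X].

E[X | machine 1] = (2+13)/2 = 15/2.
E[X | machine 2] = (4+6+10)/3 = 20/3.
E[X | machine 3] = (10+12)/2 = 11.
E[X] = (1/3)·(15/2) + (1/3)·(20/3) + (1/3)·(11) = 151/18.

151/18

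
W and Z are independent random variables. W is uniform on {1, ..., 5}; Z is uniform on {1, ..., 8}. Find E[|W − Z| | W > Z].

Outcomes with W > Z: (2,1), (3,1), (3,2), (4,1), (4,2), (4,3), (5,1), (5,2), (5,3), (5,4), each with probability 1/40.
E[|W − Z| | W > Z] = (1 + 2 + 1 + 3 + 2 + 1 + 4 + 3 + 2 + 1) / 10 = 2.

2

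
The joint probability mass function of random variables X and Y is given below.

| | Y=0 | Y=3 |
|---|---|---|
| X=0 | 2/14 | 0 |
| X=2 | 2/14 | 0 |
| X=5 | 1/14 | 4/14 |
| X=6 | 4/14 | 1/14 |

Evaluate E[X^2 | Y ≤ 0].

59/3

P(Y ≤ 0) = 9/14.
Summing X^2·P(X=x,Y=y) over the conditioning event gives 177/14.
E[X^2 | Y ≤ 0] = (177/14) / (9/14) = 59/3.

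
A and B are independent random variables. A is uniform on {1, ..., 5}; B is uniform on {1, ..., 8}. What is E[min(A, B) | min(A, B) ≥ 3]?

34/9

P(min(A, B) ≥ 3) = 9/20.
Summing min(A,B)·P(x,y) over outcomes with min(A, B) ≥ 3 gives 17/10.
E[min(A, B) | min(A, B) ≥ 3] = (17/10) / (9/20) = 34/9.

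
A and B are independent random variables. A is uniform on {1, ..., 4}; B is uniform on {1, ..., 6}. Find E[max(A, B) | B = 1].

5/2

P(B = 1) = 1/6.
Summing max(A,B)·P(x,y) over outcomes with B = 1 gives 5/12.
E[max(A, B) | B = 1] = (5/12) / (1/6) = 5/2.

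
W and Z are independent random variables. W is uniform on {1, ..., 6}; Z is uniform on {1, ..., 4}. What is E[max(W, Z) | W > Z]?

32/7

P(W > Z) = 7/12.
Summing max(W,Z)·P(x,y) over outcomes with W > Z gives 8/3.
E[max(W, Z) | W > Z] = (8/3) / (7/12) = 32/7.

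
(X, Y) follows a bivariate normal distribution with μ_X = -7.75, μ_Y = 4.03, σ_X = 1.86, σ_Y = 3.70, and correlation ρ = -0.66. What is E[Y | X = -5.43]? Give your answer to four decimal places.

0.9841

The regression of Y on X has slope ρ·σ_Y/σ_X and passes through (μ_X, μ_Y).
E[Y | X=-5.43] = 4.03 + (-0.66)·(3.70/1.86)·(-5.43 − (-7.75)) = 4.03 + (-1.3129)·(2.32) = 0.9841.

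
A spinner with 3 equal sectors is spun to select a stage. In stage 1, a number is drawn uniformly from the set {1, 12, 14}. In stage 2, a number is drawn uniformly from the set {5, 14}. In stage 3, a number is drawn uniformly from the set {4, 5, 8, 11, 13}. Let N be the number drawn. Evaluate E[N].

E[N | stage 1] = (1+12+14)/3 = 9.
E[N | stage 2] = (5+14)/2 = 19/2.
E[N | stage 3] = (4+5+8+11+13)/5 = 41/5.
E[N] = (1/3)·(9) + (1/3)·(19/2) + (1/3)·(41/5) = 89/10.

89/10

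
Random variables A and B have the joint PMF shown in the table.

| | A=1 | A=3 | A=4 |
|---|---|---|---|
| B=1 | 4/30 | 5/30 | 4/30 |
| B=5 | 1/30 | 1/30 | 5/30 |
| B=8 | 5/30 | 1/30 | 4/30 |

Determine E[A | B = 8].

12/5

P(B = 8) = 1/3.
Σ A·P over the event = 1·(5/30) + 3·(1/30) + 4·(4/30) = 4/5.
E[A | B = 8] = (4/5) / (1/3) = 12/5.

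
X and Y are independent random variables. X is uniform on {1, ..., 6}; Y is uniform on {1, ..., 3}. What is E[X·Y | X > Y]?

101/12

P(X > Y) = 2/3.
Summing XY·P(x,y) over outcomes with X > Y gives 101/18.
E[X·Y | X > Y] = (101/18) / (2/3) = 101/12.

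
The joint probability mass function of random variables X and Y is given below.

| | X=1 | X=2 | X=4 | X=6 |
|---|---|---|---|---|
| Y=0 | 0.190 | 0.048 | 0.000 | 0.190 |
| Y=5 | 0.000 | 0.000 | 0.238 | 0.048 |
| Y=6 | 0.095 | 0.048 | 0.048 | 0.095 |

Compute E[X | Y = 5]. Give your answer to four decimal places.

4.3357

P(Y = 5) = 0.286.
Σ X·P over the event = 4·(0.238) + 6·(0.048) = 1.240.
E[X | Y = 5] = (1.240) / (0.286) = 4.3357.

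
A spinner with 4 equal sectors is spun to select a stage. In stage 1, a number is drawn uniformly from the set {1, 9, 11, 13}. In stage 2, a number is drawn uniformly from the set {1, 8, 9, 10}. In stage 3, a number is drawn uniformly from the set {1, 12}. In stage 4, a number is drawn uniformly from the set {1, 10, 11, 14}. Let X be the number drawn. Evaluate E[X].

E[X | stage 1] = (1+9+11+13)/4 = 17/2.
E[X | stage 2] = (1+8+9+10)/4 = 7.
E[X | stage 3] = (1+12)/2 = 13/2.
E[X | stage 4] = (1+10+11+14)/4 = 9.
By the law of total expectation,
E[X] = (1/4)·(17/2) + (1/4)·(7) + (1/4)·(13/2) + (1/4)·(9) = 31/4.

31/4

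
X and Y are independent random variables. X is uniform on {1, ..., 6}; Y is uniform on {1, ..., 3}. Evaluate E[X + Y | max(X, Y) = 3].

24/5

Outcomes with max(X, Y) = 3: (1,3), (2,3), (3,1), (3,2), (3,3), each with probability 1/18.
E[X + Y | max(X, Y) = 3] = (4 + 5 + 4 + 5 + 6) / 5 = 24/5.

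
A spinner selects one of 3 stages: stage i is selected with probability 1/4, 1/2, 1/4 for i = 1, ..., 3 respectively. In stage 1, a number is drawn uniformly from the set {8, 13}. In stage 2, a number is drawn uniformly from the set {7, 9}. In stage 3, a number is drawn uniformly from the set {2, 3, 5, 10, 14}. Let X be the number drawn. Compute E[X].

333/40

E[X | stage 1] = (8+13)/2 = 21/2.
E[X | stage 2] = (7+9)/2 = 8.
E[X | stage 3] = (2+3+5+10+14)/5 = 34/5.
By the law of total expectation,
E[X] = (1/4)·(21/2) + (1/2)·(8) + (1/4)·(34/5) = 333/40.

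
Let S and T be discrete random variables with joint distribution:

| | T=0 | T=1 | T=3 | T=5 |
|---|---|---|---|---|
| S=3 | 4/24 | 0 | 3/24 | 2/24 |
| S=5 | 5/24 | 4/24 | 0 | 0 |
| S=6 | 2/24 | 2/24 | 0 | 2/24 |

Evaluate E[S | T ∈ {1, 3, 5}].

P(T ∈ {1, 3, 5}) = 13/24.
Σ S·P over the event = 3·(3/24) + 3·(2/24) + 5·(4/24) + 6·(2/24) + 6·(2/24) = 59/24.
E[S | T ∈ {1, 3, 5}] = (59/24) / (13/24) = 59/13.

59/13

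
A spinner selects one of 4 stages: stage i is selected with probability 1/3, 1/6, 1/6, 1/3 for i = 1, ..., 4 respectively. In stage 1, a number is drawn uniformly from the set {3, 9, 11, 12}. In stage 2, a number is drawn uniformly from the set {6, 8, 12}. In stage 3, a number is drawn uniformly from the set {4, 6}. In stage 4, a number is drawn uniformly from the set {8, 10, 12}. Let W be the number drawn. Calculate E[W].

E[W | stage 1] = (3+9+11+12)/4 = 35/4.
E[W | stage 2] = (6+8+12)/3 = 26/3.
E[W | stage 3] = (4+6)/2 = 5.
E[W | stage 4] = (8+10+12)/3 = 10.
E[W] = (1/3)·(35/4) + (1/6)·(26/3) + (1/6)·(5) + (1/3)·(10) = 307/36.

307/36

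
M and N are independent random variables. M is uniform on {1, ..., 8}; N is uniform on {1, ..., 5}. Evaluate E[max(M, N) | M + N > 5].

P(M + N > 5) = 3/4.
Summing max(M,N)·P(x,y) over outcomes with M + N > 5 gives 173/40.
E[max(M, N) | M + N > 5] = (173/40) / (3/4) = 173/30.

173/30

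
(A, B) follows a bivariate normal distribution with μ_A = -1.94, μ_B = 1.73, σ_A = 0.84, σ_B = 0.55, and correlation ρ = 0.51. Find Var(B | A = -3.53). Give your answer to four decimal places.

0.2238

Var(B | A=x) = (1 − ρ²)·σ_B².
Var(B | A=-3.53) = (0.55)²·(1 − (0.51)²) = 0.3025·0.7399 = 0.2238.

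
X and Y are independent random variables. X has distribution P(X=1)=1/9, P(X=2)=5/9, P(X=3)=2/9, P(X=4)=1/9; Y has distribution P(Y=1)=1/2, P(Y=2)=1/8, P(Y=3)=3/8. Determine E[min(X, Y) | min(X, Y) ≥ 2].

P(min(X, Y) ≥ 2) = 4/9.
Summing min(X,Y)·P(x,y) over outcomes with min(X, Y) ≥ 2 gives 73/72.
E[min(X, Y) | min(X, Y) ≥ 2] = (73/72) / (4/9) = 73/32.

73/32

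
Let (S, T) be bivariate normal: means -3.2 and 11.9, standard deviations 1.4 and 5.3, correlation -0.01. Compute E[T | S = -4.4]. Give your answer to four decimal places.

For a bivariate normal, E[T | S=x] = μ_T + ρ·(σ_T/σ_S)·(x − μ_S).
E[T | S=-4.4] = 11.9 + (-0.01)·(5.3/1.4)·(-4.4 − (-3.2)) = 11.9 + (-0.037857)·(-1.2) = 11.9454.

11.9454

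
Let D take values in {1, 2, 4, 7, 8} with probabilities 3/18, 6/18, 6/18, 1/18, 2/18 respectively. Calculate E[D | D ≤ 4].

P(D ≤ 4) = 5/6.
Σ over the event: 1·1/6 + 2·1/3 + 4·1/3 = 13/6.
E[D | D ≤ 4] = (13/6) / (5/6) = 13/5.

13/5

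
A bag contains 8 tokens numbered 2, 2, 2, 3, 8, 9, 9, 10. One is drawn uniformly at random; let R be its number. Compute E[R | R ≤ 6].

P(R ≤ 6) = 1/2.
Σ over the event: 2·3/8 + 3·1/8 = 9/8.
E[R | R ≤ 6] = (9/8) / (1/2) = 9/4.

9/4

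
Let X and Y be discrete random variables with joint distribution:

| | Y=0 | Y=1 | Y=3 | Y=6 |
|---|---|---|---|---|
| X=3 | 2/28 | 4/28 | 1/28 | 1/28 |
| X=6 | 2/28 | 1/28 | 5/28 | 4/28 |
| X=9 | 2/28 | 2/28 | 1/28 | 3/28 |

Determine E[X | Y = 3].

6

P(Y = 3) = 1/4.
Summing X·P(X=x,Y=y) over the conditioning event gives 3/2.
E[X | Y = 3] = (3/2) / (1/4) = 6.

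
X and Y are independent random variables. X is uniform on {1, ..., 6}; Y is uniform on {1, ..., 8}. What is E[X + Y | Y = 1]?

Outcomes with Y = 1: (1,1), (2,1), (3,1), (4,1), (5,1), (6,1), each with probability 1/48.
E[X + Y | Y = 1] = (2 + 3 + 4 + 5 + 6 + 7) / 6 = 9/2.

9/2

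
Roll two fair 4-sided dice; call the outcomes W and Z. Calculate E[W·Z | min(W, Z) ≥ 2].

Outcomes with min(W, Z) ≥ 2: (2,2), (2,3), (2,4), (3,2), (3,3), (3,4), (4,2), (4,3), (4,4), each with probability 1/16.
E[W·Z | min(W, Z) ≥ 2] = (4 + 6 + 8 + 6 + 9 + 12 + 8 + 12 + 16) / 9 = 9.

9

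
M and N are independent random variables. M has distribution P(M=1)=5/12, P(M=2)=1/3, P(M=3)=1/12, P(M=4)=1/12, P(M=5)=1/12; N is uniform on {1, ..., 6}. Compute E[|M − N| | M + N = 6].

P(M + N = 6) = 1/6.
Summing |M−N|·P(x,y) over outcomes with M + N = 6 gives 17/36.
E[|M − N| | M + N = 6] = (17/36) / (1/6) = 17/6.

17/6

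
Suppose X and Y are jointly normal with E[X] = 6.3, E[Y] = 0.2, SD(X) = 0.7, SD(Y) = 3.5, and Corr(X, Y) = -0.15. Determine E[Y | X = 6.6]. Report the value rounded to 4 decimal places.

-0.0250

E[Y | X=x] = μ_Y + ρ(σ_Y/σ_X)(x − μ_X) for jointly normal variables.
E[Y | X=6.6] = 0.2 + (-0.15)·(3.5/0.7)·(6.6 − (6.3)) = 0.2 + (-0.75)·(0.3) = -0.0250.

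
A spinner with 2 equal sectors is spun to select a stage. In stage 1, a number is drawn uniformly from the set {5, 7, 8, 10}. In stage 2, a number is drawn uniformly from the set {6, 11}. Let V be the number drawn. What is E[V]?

8

E[V | stage 1] = (5+7+8+10)/4 = 15/2.
E[V | stage 2] = (6+11)/2 = 17/2.
By the law of total expectation,
E[V] = (1/2)·(15/2) + (1/2)·(17/2) = 8.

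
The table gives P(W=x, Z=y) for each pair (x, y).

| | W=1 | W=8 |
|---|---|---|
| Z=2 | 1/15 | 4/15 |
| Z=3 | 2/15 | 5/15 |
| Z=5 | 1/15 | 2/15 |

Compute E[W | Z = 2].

P(Z = 2) = 1/3.
Summing W·P(W=x,Z=y) over the conditioning event gives 11/5.
E[W | Z = 2] = (11/5) / (1/3) = 33/5.

33/5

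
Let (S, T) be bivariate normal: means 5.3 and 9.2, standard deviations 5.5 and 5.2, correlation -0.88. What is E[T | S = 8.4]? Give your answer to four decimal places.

E[T | S=x] = μ_T + ρ(σ_T/σ_S)(x − μ_S) for jointly normal variables.
E[T | S=8.4] = 9.2 + (-0.88)·(5.2/5.5)·(8.4 − (5.3)) = 9.2 + (-0.832)·(3.1) = 6.6208.

6.6208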